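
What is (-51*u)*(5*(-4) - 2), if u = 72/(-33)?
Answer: -2448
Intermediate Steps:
u = -24/11 (u = 72*(-1/33) = -24/11 ≈ -2.1818)
(-51*u)*(5*(-4) - 2) = (-51*(-24/11))*(5*(-4) - 2) = 1224*(-20 - 2)/11 = (1224/11)*(-22) = -2448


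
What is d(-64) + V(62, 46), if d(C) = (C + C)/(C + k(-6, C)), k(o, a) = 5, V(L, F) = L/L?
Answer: 187/59 ≈ 3.1695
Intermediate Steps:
V(L, F) = 1
d(C) = 2*C/(5 + C) (d(C) = (C + C)/(C + 5) = (2*C)/(5 + C) = 2*C/(5 + C))
d(-64) + V(62, 46) = 2*(-64)/(5 - 64) + 1 = 2*(-64)/(-59) + 1 = 2*(-64)*(-1/59) + 1 = 128/59 + 1 = 187/59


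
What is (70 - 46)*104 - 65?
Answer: 2431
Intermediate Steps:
(70 - 46)*104 - 65 = 24*104 - 65 = 2496 - 65 = 2431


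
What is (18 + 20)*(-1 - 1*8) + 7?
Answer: -335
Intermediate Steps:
(18 + 20)*(-1 - 1*8) + 7 = 38*(-1 - 8) + 7 = 38*(-9) + 7 = -342 + 7 = -335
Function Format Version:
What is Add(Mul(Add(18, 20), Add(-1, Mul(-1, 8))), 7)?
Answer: -335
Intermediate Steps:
Add(Mul(Add(18, 20), Add(-1, Mul(-1, 8))), 7) = Add(Mul(38, Add(-1, -8)), 7) = Add(Mul(38, -9), 7) = Add(-342, 7) = -335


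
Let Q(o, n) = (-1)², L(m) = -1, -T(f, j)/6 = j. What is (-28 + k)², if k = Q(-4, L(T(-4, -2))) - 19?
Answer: 2116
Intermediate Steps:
T(f, j) = -6*j
Q(o, n) = 1
k = -18 (k = 1 - 19 = -18)
(-28 + k)² = (-28 - 18)² = (-46)² = 2116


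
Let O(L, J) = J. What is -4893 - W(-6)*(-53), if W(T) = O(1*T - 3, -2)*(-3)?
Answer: -4575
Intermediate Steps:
W(T) = 6 (W(T) = -2*(-3) = 6)
-4893 - W(-6)*(-53) = -4893 - 6*(-53) = -4893 - 1*(-318) = -4893 + 318 = -4575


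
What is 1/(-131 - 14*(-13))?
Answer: 1/51 ≈ 0.019608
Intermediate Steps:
1/(-131 - 14*(-13)) = 1/(-131 + 182) = 1/51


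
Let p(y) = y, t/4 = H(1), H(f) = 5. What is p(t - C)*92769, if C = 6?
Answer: 1298766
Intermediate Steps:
t = 20 (t = 4*5 = 20)
p(t - C)*92769 = (20 - 1*6)*92769 = (20 - 6)*92769 = 14*92769 = 1298766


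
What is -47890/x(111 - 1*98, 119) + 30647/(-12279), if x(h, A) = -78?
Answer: 32536158/53209 ≈ 611.48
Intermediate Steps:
-47890/x(111 - 1*98, 119) + 30647/(-12279) = -47890/(-78) + 30647/(-12279) = -47890*(-1/78) + 30647*(-1/12279) = 23945/39 - 30647/12279 = 32536158/53209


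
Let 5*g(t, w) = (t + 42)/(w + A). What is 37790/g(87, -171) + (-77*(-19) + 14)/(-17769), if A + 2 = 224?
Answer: 57076629839/764067 ≈ 74701.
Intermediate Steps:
A = 222 (A = -2 + 224 = 222)
g(t, w) = (42 + t)/(5*(222 + w)) (g(t, w) = ((t + 42)/(w + 222))/5 = ((42 + t)/(222 + w))/5 = (42 + t)/(5*(222 + w)))
37790/g(87, -171) + (-77*(-19) + 14)/(-17769) = 37790/(((42 + 87)/(5*(222 - 171)))) + (-77*(-19) + 14)/(-17769) = 37790/(((⅕)*129/51)) + (1463 + 14)*(-1/17769) = 37790/(((⅕)*(1/51)*129)) + 1477*(-1/17769) = 37790/(43/85) - 1477/17769 = 37790*(85/43) - 1477/17769 = 3212150/43 - 1477/17769 = 57076629839/764067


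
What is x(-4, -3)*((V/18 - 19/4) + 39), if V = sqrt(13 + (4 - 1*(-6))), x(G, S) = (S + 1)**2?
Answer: 137 + 2*sqrt(23)/9 ≈ 138.07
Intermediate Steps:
x(G, S) = (1 + S)**2
V = sqrt(23) (V = sqrt(13 + (4 + 6)) = sqrt(13 + 10) = sqrt(23) ≈ 4.7958)
x(-4, -3)*((V/18 - 19/4) + 39) = (1 - 3)**2*((sqrt(23)/18 - 19/4) + 39) = (-2)**2*((sqrt(23)*(1/18) - 19*1/4) + 39) = 4*((sqrt(23)/18 - 19/4) + 39) = 4*((-19/4 + sqrt(23)/18) + 39) = 4*(137/4 + sqrt(23)/18) = 137 + 2*sqrt(23)/9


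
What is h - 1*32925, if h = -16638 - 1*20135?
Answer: -69698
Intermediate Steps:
h = -36773 (h = -16638 - 20135 = -36773)
h - 1*32925 = -36773 - 1*32925 = -36773 - 32925 = -69698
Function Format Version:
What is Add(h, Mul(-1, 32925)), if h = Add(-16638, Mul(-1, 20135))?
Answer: -69698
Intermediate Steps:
h = -36773 (h = Add(-16638, -20135) = -36773)
Add(h, Mul(-1, 32925)) = Add(-36773, Mul(-1, 32925)) = Add(-36773, -32925) = -69698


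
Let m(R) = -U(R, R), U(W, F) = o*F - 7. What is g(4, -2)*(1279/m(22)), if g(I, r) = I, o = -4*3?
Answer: 5116/271 ≈ 18.878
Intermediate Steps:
o = -12
U(W, F) = -7 - 12*F (U(W, F) = -12*F - 7 = -7 - 12*F)
m(R) = 7 + 12*R (m(R) = -(-7 - 12*R) = 7 + 12*R)
g(4, -2)*(1279/m(22)) = 4*(1279/(7 + 12*22)) = 4*(1279/(7 + 264)) = 4*(1279/271) = 5116/271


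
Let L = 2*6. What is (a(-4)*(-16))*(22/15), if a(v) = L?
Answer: -1408/5 ≈ -281.60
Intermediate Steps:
L = 12
a(v) = 12
(a(-4)*(-16))*(22/15) = (12*(-16))*(22/15) = -4224/15 = -192*22/15 = -1408/5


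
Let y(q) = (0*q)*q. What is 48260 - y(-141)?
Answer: 48260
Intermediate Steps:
y(q) = 0 (y(q) = 0*q = 0)
48260 - y(-141) = 48260 - 1*0 = 48260 + 0 = 48260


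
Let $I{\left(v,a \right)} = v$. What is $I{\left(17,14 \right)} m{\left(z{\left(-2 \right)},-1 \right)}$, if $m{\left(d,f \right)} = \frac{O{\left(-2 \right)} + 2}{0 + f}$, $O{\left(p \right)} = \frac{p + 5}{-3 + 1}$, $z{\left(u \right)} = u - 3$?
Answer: $- \frac{17}{2} \approx -8.5$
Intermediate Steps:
$z{\left(u \right)} = -3 + u$
$O{\left(p \right)} = - \frac{5}{2} - \frac{p}{2}$ ($O{\left(p \right)} = \frac{5 + p}{-2} = \left(5 + p\right) \left(- \frac{1}{2}\right) = - \frac{5}{2} - \frac{p}{2}$)
$m{\left(d,f \right)} = \frac{1}{2 f}$ ($m{\left(d,f \right)} = \frac{\left(- \frac{5}{2} - -1\right) + 2}{0 + f} = \frac{\left(- \frac{5}{2} + 1\right) + 2}{f} = \frac{- \frac{3}{2} + 2}{f} = \frac{1}{2 f}$)
$I{\left(17,14 \right)} m{\left(z{\left(-2 \right)},-1 \right)} = 17 \frac{1}{2 \left(-1\right)} = 17 \cdot \frac{1}{2} \left(-1\right) = 17 \left(- \frac{1}{2}\right) = - \frac{17}{2}$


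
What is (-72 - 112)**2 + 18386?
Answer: 52242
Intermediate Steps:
(-72 - 112)**2 + 18386 = (-184)**2 + 18386 = 33856 + 18386 = 52242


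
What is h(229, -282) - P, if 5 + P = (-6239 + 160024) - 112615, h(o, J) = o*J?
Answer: -105743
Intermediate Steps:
h(o, J) = J*o
P = 41165 (P = -5 + ((-6239 + 160024) - 112615) = -5 + (153785 - 112615) = -5 + 41170 = 41165)
h(229, -282) - P = -282*229 - 1*41165 = -64578 - 41165 = -105743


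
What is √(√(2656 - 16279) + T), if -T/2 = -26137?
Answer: √(52274 + I*√13623) ≈ 228.64 + 0.2552*I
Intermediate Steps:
T = 52274 (T = -2*(-26137) = 52274)
√(√(2656 - 16279) + T) = √(√(2656 - 16279) + 52274) = √(√(-13623) + 52274) = √(I*√13623 + 52274) = √(52274 + I*√13623)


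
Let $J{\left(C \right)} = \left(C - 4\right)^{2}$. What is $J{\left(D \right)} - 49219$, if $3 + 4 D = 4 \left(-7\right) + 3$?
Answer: $-49098$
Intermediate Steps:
$D = -7$ ($D = - \frac{3}{4} + \frac{4 \left(-7\right) + 3}{4} = - \frac{3}{4} + \frac{-28 + 3}{4} = - \frac{3}{4} + \frac{1}{4} \left(-25\right) = - \frac{3}{4} - \frac{25}{4} = -7$)
$J{\left(C \right)} = \left(-4 + C\right)^{2}$
$J{\left(D \right)} - 49219 = \left(-4 - 7\right)^{2} - 49219 = \left(-11\right)^{2} - 49219 = 121 - 49219 = -49098$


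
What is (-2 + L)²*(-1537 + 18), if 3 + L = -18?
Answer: -803551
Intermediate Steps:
L = -21 (L = -3 - 18 = -21)
(-2 + L)²*(-1537 + 18) = (-2 - 21)²*(-1537 + 18) = (-23)²*(-1519) = 529*(-1519) = -803551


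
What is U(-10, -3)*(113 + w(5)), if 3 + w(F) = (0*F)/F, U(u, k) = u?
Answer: -1100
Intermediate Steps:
w(F) = -3 (w(F) = -3 + (0*F)/F = -3 + 0/F = -3 + 0 = -3)
U(-10, -3)*(113 + w(5)) = -10*(113 - 3) = -10*110 = -1100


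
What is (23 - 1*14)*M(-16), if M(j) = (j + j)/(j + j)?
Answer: 9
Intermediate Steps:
M(j) = 1 (M(j) = (2*j)/((2*j)) = (2*j)*(1/(2*j)) = 1)
(23 - 1*14)*M(-16) = (23 - 1*14)*1 = (23 - 14)*1 = 9*1 = 9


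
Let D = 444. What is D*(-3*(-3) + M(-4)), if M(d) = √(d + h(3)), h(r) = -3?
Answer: 3996 + 444*I*√7 ≈ 3996.0 + 1174.7*I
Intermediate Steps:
M(d) = √(-3 + d) (M(d) = √(d - 3) = √(-3 + d))
D*(-3*(-3) + M(-4)) = 444*(-3*(-3) + √(-3 - 4)) = 444*(9 + √(-7)) = 444*(9 + I*√7) = 3996 + 444*I*√7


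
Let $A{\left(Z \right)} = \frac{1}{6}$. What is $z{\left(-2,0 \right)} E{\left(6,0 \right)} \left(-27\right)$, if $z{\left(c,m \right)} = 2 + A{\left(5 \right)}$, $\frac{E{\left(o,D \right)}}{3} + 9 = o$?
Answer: $\frac{1053}{2} \approx 526.5$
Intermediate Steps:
$A{\left(Z \right)} = \frac{1}{6}$
$E{\left(o,D \right)} = -27 + 3 o$
$z{\left(c,m \right)} = \frac{13}{6}$ ($z{\left(c,m \right)} = 2 + \frac{1}{6} = \frac{13}{6}$)
$z{\left(-2,0 \right)} E{\left(6,0 \right)} \left(-27\right) = \frac{13 \left(-27 + 3 \cdot 6\right)}{6} \left(-27\right) = \frac{13 \left(-27 + 18\right)}{6} \left(-27\right) = \frac{13}{6} \left(-9\right) \left(-27\right) = \left(- \frac{39}{2}\right) \left(-27\right) = \frac{1053}{2}$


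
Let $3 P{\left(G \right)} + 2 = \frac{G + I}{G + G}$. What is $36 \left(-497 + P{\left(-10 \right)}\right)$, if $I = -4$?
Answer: $- \frac{89538}{5} \approx -17908.0$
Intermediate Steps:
$P{\left(G \right)} = - \frac{2}{3} + \frac{-4 + G}{6 G}$ ($P{\left(G \right)} = - \frac{2}{3} + \frac{\left(G - 4\right) \frac{1}{G + G}}{3} = - \frac{2}{3} + \frac{\left(-4 + G\right) \frac{1}{2 G}}{3} = - \frac{2}{3} + \frac{\frac{1}{2} \frac{1}{G} \left(-4 + G\right)}{3} = - \frac{2}{3} + \frac{-4 + G}{6 G}$)
$36 \left(-497 + P{\left(-10 \right)}\right) = 36 \left(-497 + \frac{-4 - -30}{6 \left(-10\right)}\right) = 36 \left(-497 + \frac{1}{6} \left(- \frac{1}{10}\right) \left(-4 + 30\right)\right) = 36 \left(-497 + \frac{1}{6} \left(- \frac{1}{10}\right) 26\right) = 36 \left(-497 - \frac{13}{30}\right) = 36 \left(- \frac{14923}{30}\right) = - \frac{89538}{5}$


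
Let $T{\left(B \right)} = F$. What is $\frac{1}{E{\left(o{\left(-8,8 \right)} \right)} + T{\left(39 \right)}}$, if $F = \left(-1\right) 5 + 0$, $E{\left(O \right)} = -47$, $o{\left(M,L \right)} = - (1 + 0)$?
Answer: $- \frac{1}{52} \approx -0.019231$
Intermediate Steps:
$o{\left(M,L \right)} = -1$ ($o{\left(M,L \right)} = \left(-1\right) 1 = -1$)
$F = -5$ ($F = -5 + 0 = -5$)
$T{\left(B \right)} = -5$
$\frac{1}{E{\left(o{\left(-8,8 \right)} \right)} + T{\left(39 \right)}} = \frac{1}{-47 - 5} = \frac{1}{-52} = - \frac{1}{52}$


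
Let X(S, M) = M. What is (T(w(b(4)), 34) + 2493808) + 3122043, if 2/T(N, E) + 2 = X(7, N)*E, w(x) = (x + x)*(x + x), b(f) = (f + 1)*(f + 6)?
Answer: 954689054150/169999 ≈ 5.6158e+6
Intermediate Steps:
b(f) = (1 + f)*(6 + f)
w(x) = 4*x² (w(x) = (2*x)*(2*x) = 4*x²)
T(N, E) = 2/(-2 + E*N) (T(N, E) = 2/(-2 + N*E) = 2/(-2 + E*N))
(T(w(b(4)), 34) + 2493808) + 3122043 = (2/(-2 + 34*(4*(6 + 4² + 7*4)²)) + 2493808) + 3122043 = (2/(-2 + 34*(4*(6 + 16 + 28)²)) + 2493808) + 3122043 = (2/(-2 + 34*(4*50²)) + 2493808) + 3122043 = (2/(-2 + 34*(4*2500)) + 2493808) + 3122043 = (2/(-2 + 34*10000) + 2493808) + 3122043 = (2/(-2 + 340000) + 2493808) + 3122043 = (2/339998 + 2493808) + 3122043 = (2*(1/339998) + 2493808) + 3122043 = (1/169999 + 2493808) + 3122043 = 423944866193/169999 + 3122043 = 954689054150/169999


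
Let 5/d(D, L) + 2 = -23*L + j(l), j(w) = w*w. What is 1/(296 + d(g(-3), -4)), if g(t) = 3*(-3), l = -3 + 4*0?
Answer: 99/29309 ≈ 0.0033778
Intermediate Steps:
l = -3 (l = -3 + 0 = -3)
g(t) = -9
j(w) = w²
d(D, L) = 5/(7 - 23*L) (d(D, L) = 5/(-2 + (-23*L + (-3)²)) = 5/(-2 + (-23*L + 9)) = 5/(-2 + (9 - 23*L)) = 5/(7 - 23*L))
1/(296 + d(g(-3), -4)) = 1/(296 - 5/(-7 + 23*(-4))) = 1/(296 - 5/(-7 - 92)) = 1/(296 - 5/(-99)) = 1/(296 - 5*(-1/99)) = 1/(296 + 5/99) = 1/(29309/99) = 99/29309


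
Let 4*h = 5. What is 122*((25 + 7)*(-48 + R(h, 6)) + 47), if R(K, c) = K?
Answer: -176778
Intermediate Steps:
h = 5/4 (h = (¼)*5 = 5/4 ≈ 1.2500)
122*((25 + 7)*(-48 + R(h, 6)) + 47) = 122*((25 + 7)*(-48 + 5/4) + 47) = 122*(32*(-187/4) + 47) = 122*(-1496 + 47) = 122*(-1449) = -176778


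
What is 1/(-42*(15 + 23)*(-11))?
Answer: 1/17556 ≈ 5.6961e-5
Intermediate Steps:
1/(-42*(15 + 23)*(-11)) = 1/(-42*38*(-11)) = 1/(-1596*(-11)) = 1/17556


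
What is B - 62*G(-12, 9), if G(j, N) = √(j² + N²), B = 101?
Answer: -829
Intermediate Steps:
G(j, N) = √(N² + j²)
B - 62*G(-12, 9) = 101 - 62*√(9² + (-12)²) = 101 - 62*√(81 + 144) = 101 - 62*√225 = 101 - 62*15 = 101 - 930 = -829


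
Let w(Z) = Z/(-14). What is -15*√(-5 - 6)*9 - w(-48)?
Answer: -24/7 - 135*I*√11 ≈ -3.4286 - 447.74*I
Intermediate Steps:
w(Z) = -Z/14 (w(Z) = Z*(-1/14) = -Z/14)
-15*√(-5 - 6)*9 - w(-48) = -15*√(-5 - 6)*9 - (-1)*(-48)/14 = -15*I*√11*9 - 1*24/7 = -15*I*√11*9 - 24/7 = -135*I*√11 - 24/7 = -24/7 - 135*I*√11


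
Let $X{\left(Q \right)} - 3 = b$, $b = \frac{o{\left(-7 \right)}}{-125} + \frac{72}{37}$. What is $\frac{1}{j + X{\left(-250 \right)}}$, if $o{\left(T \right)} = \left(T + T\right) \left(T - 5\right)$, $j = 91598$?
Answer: $\frac{4625}{423657409} \approx 1.0917 \cdot 10^{-5}$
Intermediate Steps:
$o{\left(T \right)} = 2 T \left(-5 + T\right)$
$b = \frac{2784}{4625}$ ($b = \frac{2 \left(-7\right) \left(-5 - 7\right)}{-125} + \frac{72}{37} = 2 \left(-7\right) \left(-12\right) \left(- \frac{1}{125}\right) + 72 \cdot \frac{1}{37} = 168 \left(- \frac{1}{125}\right) + \frac{72}{37} = - \frac{168}{125} + \frac{72}{37} = \frac{2784}{4625} \approx 0.60195$)
$X{\left(Q \right)} = \frac{16659}{4625}$ ($X{\left(Q \right)} = 3 + \frac{2784}{4625} = \frac{16659}{4625}$)
$\frac{1}{j + X{\left(-250 \right)}} = \frac{1}{91598 + \frac{16659}{4625}} = \frac{1}{\frac{423657409}{4625}} = \frac{4625}{423657409}$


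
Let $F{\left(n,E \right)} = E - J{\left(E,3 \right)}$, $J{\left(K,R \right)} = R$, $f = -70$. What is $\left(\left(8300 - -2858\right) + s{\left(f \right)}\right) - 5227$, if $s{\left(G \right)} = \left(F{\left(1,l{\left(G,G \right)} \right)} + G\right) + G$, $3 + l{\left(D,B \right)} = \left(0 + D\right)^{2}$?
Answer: $10685$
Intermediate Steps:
$l{\left(D,B \right)} = -3 + D^{2}$ ($l{\left(D,B \right)} = -3 + \left(0 + D\right)^{2} = -3 + D^{2}$)
$F{\left(n,E \right)} = -3 + E$ ($F{\left(n,E \right)} = E - 3 = -3 + E$)
$s{\left(G \right)} = -6 + G^{2} + 2 G$ ($s{\left(G \right)} = \left(\left(-3 + \left(-3 + G^{2}\right)\right) + G\right) + G = \left(\left(-6 + G^{2}\right) + G\right) + G = \left(-6 + G + G^{2}\right) + G = -6 + G^{2} + 2 G$)
$\left(\left(8300 - -2858\right) + s{\left(f \right)}\right) - 5227 = \left(\left(8300 - -2858\right) + \left(-6 + \left(-70\right)^{2} + 2 \left(-70\right)\right)\right) - 5227 = \left(\left(8300 + \left(-2955 + 5813\right)\right) - -4754\right) - 5227 = \left(\left(8300 + 2858\right) + 4754\right) - 5227 = \left(11158 + 4754\right) - 5227 = 15912 - 5227 = 10685$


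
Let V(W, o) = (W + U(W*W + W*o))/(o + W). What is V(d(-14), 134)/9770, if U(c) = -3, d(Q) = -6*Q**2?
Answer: 1179/10180340 ≈ 0.00011581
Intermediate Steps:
V(W, o) = (-3 + W)/(W + o) (V(W, o) = (W - 3)/(o + W) = (-3 + W)/(W + o))
V(d(-14), 134)/9770 = ((-3 - 6*(-14)**2)/(-6*(-14)**2 + 134))/9770 = ((-3 - 6*196)/(-6*196 + 134))*(1/9770) = ((-3 - 1176)/(-1176 + 134))*(1/9770) = (-1179/(-1042))*(1/9770) = -1/1042*(-1179)*(1/9770) = (1179/1042)*(1/9770) = 1179/10180340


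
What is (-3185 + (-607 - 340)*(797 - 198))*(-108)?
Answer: 61607304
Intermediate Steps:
(-3185 + (-607 - 340)*(797 - 198))*(-108) = (-3185 - 947*599)*(-108) = (-3185 - 567253)*(-108) = -570438*(-108) = 61607304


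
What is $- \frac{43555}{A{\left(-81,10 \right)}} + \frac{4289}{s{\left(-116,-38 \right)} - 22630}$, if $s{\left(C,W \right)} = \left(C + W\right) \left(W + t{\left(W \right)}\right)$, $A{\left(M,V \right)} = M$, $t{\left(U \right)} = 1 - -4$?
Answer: $\frac{763955731}{1421388} \approx 537.47$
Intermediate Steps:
$t{\left(U \right)} = 5$ ($t{\left(U \right)} = 1 + 4 = 5$)
$s{\left(C,W \right)} = \left(5 + W\right) \left(C + W\right)$ ($s{\left(C,W \right)} = \left(C + W\right) \left(W + 5\right) = \left(C + W\right) \left(5 + W\right) = \left(5 + W\right) \left(C + W\right)$)
$- \frac{43555}{A{\left(-81,10 \right)}} + \frac{4289}{s{\left(-116,-38 \right)} - 22630} = - \frac{43555}{-81} + \frac{4289}{\left(\left(-38\right)^{2} + 5 \left(-116\right) + 5 \left(-38\right) - -4408\right) - 22630} = \left(-43555\right) \left(- \frac{1}{81}\right) + \frac{4289}{\left(1444 - 580 - 190 + 4408\right) - 22630} = \frac{43555}{81} + \frac{4289}{5082 - 22630} = \frac{43555}{81} + \frac{4289}{-17548} = \frac{43555}{81} + 4289 \left(- \frac{1}{17548}\right) = \frac{43555}{81} - \frac{4289}{17548} = \frac{763955731}{1421388}$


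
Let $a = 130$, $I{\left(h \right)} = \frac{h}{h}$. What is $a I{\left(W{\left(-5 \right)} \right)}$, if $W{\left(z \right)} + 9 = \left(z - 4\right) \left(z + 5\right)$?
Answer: $130$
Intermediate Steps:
$W{\left(z \right)} = -9 + \left(-4 + z\right) \left(5 + z\right)$ ($W{\left(z \right)} = -9 + \left(z - 4\right) \left(z + 5\right) = -9 + \left(-4 + z\right) \left(5 + z\right)$)
$I{\left(h \right)} = 1$
$a I{\left(W{\left(-5 \right)} \right)} = 130 \cdot 1 = 130$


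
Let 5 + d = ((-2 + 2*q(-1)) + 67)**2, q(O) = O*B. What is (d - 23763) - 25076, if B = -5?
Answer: -43219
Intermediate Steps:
q(O) = -5*O (q(O) = O*(-5) = -5*O)
d = 5620 (d = -5 + ((-2 + 2*(-5*(-1))) + 67)**2 = -5 + ((-2 + 2*5) + 67)**2 = -5 + ((-2 + 10) + 67)**2 = -5 + (8 + 67)**2 = -5 + 75**2 = -5 + 5625 = 5620)
(d - 23763) - 25076 = (5620 - 23763) - 25076 = -18143 - 25076 = -43219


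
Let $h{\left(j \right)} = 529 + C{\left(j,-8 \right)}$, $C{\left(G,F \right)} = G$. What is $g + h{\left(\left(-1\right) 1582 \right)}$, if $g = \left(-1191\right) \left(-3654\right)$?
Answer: $4350861$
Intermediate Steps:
$h{\left(j \right)} = 529 + j$
$g = 4351914$
$g + h{\left(\left(-1\right) 1582 \right)} = 4351914 + \left(529 - 1582\right) = 4351914 - 1053 = 4350861$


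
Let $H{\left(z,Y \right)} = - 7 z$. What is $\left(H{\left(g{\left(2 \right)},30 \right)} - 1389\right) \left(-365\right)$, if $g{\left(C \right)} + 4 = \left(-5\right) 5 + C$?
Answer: $438000$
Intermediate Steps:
$g{\left(C \right)} = -29 + C$ ($g{\left(C \right)} = -4 + \left(\left(-5\right) 5 + C\right) = -4 + \left(-25 + C\right) = -29 + C$)
$\left(H{\left(g{\left(2 \right)},30 \right)} - 1389\right) \left(-365\right) = \left(- 7 \left(-29 + 2\right) - 1389\right) \left(-365\right) = \left(\left(-7\right) \left(-27\right) - 1389\right) \left(-365\right) = \left(189 - 1389\right) \left(-365\right) = \left(-1200\right) \left(-365\right) = 438000$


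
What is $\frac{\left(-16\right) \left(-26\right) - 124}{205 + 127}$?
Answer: $\frac{73}{83} \approx 0.87952$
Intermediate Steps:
$\frac{\left(-16\right) \left(-26\right) - 124}{205 + 127} = \frac{416 - 124}{332} = 292 \cdot \frac{1}{332} = \frac{73}{83}$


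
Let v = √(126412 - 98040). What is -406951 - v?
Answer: -406951 - 2*√7093 ≈ -4.0712e+5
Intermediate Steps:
v = 2*√7093 (v = √28372 = 2*√7093 ≈ 168.44)
-406951 - v = -406951 - 2*√7093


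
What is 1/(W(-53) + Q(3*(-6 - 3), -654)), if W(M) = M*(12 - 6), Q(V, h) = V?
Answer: -1/345 ≈ -0.0028986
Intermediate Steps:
W(M) = 6*M (W(M) = M*6 = 6*M)
1/(W(-53) + Q(3*(-6 - 3), -654)) = 1/(6*(-53) + 3*(-6 - 3)) = 1/(-318 + 3*(-9)) = 1/(-318 - 27) = 1/(-345) = -1/345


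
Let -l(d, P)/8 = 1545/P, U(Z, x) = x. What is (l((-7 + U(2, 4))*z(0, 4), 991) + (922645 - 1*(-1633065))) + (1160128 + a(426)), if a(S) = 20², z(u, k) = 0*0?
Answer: 3682779498/991 ≈ 3.7162e+6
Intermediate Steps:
z(u, k) = 0
a(S) = 400
l(d, P) = -12360/P
(l((-7 + U(2, 4))*z(0, 4), 991) + (922645 - 1*(-1633065))) + (1160128 + a(426)) = (-12360/991 + (922645 - 1*(-1633065))) + (1160128 + 400) = (-12360*1/991 + (922645 + 1633065)) + 1160528 = (-12360/991 + 2555710) + 1160528 = 2532696250/991 + 1160528 = 3682779498/991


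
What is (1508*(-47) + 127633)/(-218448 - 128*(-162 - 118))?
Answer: -56757/182608 ≈ -0.31081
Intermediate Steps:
(1508*(-47) + 127633)/(-218448 - 128*(-162 - 118)) = (-70876 + 127633)/(-218448 - 128*(-280)) = 56757/(-218448 + 35840) = 56757/(-182608) = 56757*(-1/182608) = -56757/182608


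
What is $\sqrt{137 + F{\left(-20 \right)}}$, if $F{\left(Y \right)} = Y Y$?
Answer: $\sqrt{537} \approx 23.173$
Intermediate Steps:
$F{\left(Y \right)} = Y^{2}$
$\sqrt{137 + F{\left(-20 \right)}} = \sqrt{137 + \left(-20\right)^{2}} = \sqrt{137 + 400} = \sqrt{537}$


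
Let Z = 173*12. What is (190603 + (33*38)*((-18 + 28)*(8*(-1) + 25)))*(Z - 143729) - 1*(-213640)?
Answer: -57196859659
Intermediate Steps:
Z = 2076
(190603 + (33*38)*((-18 + 28)*(8*(-1) + 25)))*(Z - 143729) - 1*(-213640) = (190603 + (33*38)*((-18 + 28)*(8*(-1) + 25)))*(2076 - 143729) - 1*(-213640) = (190603 + 1254*(10*(-8 + 25)))*(-141653) + 213640 = (190603 + 1254*(10*17))*(-141653) + 213640 = (190603 + 1254*170)*(-141653) + 213640 = (190603 + 213180)*(-141653) + 213640 = 403783*(-141653) + 213640 = -57197073299 + 213640 = -57196859659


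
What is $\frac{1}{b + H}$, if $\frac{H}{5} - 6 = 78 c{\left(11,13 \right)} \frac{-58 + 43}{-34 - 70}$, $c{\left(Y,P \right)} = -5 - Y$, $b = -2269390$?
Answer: $- \frac{1}{2270260} \approx -4.4048 \cdot 10^{-7}$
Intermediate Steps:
$H = -870$ ($H = 30 + 5 \cdot 78 \left(-5 - 11\right) \frac{-58 + 43}{-34 - 70} = 30 + 5 \cdot 78 \left(-5 - 11\right) \left(- \frac{15}{-104}\right) = 30 + 5 \cdot 78 \left(-16\right) \left(\left(-15\right) \left(- \frac{1}{104}\right)\right) = 30 + 5 \left(\left(-1248\right) \frac{15}{104}\right) = 30 + 5 \left(-180\right) = 30 - 900 = -870$)
$\frac{1}{b + H} = \frac{1}{-2269390 - 870} = \frac{1}{-2270260} = - \frac{1}{2270260}$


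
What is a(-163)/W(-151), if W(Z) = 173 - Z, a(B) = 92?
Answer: 23/81 ≈ 0.28395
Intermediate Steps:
a(-163)/W(-151) = 92/(173 - 1*(-151)) = 92/(173 + 151) = 92/324 = 92*(1/324) = 23/81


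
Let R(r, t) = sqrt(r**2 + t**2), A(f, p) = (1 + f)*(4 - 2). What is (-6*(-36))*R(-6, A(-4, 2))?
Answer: 1296*sqrt(2) ≈ 1832.8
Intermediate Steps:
A(f, p) = 2 + 2*f (A(f, p) = (1 + f)*2 = 2 + 2*f)
(-6*(-36))*R(-6, A(-4, 2)) = (-6*(-36))*sqrt((-6)**2 + (2 + 2*(-4))**2) = 216*sqrt(36 + (2 - 8)**2) = 216*sqrt(36 + (-6)**2) = 216*sqrt(36 + 36) = 216*sqrt(72) = 216*(6*sqrt(2)) = 1296*sqrt(2)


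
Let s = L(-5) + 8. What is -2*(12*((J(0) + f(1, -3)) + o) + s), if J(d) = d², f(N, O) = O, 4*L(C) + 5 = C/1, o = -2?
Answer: 109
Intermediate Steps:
L(C) = -5/4 + C/4 (L(C) = -5/4 + (C/1)/4 = -5/4 + (C*1)/4 = -5/4 + C/4)
s = 11/2 (s = (-5/4 + (¼)*(-5)) + 8 = (-5/4 - 5/4) + 8 = -5/2 + 8 = 11/2 ≈ 5.5000)
-2*(12*((J(0) + f(1, -3)) + o) + s) = -2*(12*((0² - 3) - 2) + 11/2) = -2*(12*((0 - 3) - 2) + 11/2) = -2*(12*(-3 - 2) + 11/2) = -2*(12*(-5) + 11/2) = -2*(-60 + 11/2) = -2*(-109/2) = 109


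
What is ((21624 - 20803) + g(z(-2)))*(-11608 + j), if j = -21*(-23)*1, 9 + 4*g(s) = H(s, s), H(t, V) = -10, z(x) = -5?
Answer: -36323125/4 ≈ -9.0808e+6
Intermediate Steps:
g(s) = -19/4 (g(s) = -9/4 + (¼)*(-10) = -9/4 - 5/2 = -19/4)
j = 483 (j = 483*1 = 483)
((21624 - 20803) + g(z(-2)))*(-11608 + j) = ((21624 - 20803) - 19/4)*(-11608 + 483) = (821 - 19/4)*(-11125) = (3265/4)*(-11125) = -36323125/4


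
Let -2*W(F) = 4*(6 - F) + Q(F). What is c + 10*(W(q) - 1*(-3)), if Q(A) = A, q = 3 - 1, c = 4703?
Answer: 4643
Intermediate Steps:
q = 2
W(F) = -12 + 3*F/2 (W(F) = -(4*(6 - F) + F)/2 = -((24 - 4*F) + F)/2 = -(24 - 3*F)/2 = -12 + 3*F/2)
c + 10*(W(q) - 1*(-3)) = 4703 + 10*((-12 + (3/2)*2) - 1*(-3)) = 4703 + 10*((-12 + 3) + 3) = 4703 + 10*(-9 + 3) = 4703 + 10*(-6) = 4703 - 60 = 4643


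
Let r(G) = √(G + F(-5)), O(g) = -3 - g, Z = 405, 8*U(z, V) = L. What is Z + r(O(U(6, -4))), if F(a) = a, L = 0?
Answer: 405 + 2*I*√2 ≈ 405.0 + 2.8284*I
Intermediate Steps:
U(z, V) = 0 (U(z, V) = (⅛)*0 = 0)
r(G) = √(-5 + G) (r(G) = √(G - 5) = √(-5 + G))
Z + r(O(U(6, -4))) = 405 + √(-5 + (-3 - 1*0)) = 405 + √(-5 + (-3 + 0)) = 405 + √(-5 - 3) = 405 + √(-8) = 405 + 2*I*√2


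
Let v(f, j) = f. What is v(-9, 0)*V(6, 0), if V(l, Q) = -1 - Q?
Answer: 9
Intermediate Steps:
v(-9, 0)*V(6, 0) = -9*(-1 - 1*0) = -9*(-1 + 0) = -9*(-1) = 9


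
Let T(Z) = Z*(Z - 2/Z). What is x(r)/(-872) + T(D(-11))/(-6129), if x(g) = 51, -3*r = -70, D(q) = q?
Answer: -416347/5344488 ≈ -0.077902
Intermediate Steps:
r = 70/3 (r = -⅓*(-70) = 70/3 ≈ 23.333)
x(r)/(-872) + T(D(-11))/(-6129) = 51/(-872) + (-2 + (-11)²)/(-6129) = 51*(-1/872) + (-2 + 121)*(-1/6129) = -51/872 + 119*(-1/6129) = -51/872 - 119/6129 = -416347/5344488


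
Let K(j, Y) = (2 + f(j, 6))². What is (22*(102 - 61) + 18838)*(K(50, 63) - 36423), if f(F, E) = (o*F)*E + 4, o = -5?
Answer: 43341400620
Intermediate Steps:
f(F, E) = 4 - 5*E*F (f(F, E) = (-5*F)*E + 4 = -5*E*F + 4 = 4 - 5*E*F)
K(j, Y) = (6 - 30*j)² (K(j, Y) = (2 + (4 - 5*6*j))² = (2 + (4 - 30*j))² = (6 - 30*j)²)
(22*(102 - 61) + 18838)*(K(50, 63) - 36423) = (22*(102 - 61) + 18838)*(36*(1 - 5*50)² - 36423) = (22*41 + 18838)*(36*(1 - 250)² - 36423) = (902 + 18838)*(36*(-249)² - 36423) = 19740*(36*62001 - 36423) = 19740*(2232036 - 36423) = 19740*2195613 = 43341400620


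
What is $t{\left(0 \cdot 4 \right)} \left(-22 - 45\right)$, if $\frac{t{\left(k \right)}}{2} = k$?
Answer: $0$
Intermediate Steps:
$t{\left(k \right)} = 2 k$
$t{\left(0 \cdot 4 \right)} \left(-22 - 45\right) = 2 \cdot 0 \cdot 4 \left(-22 - 45\right) = 2 \cdot 0 \left(-67\right) = 0 \left(-67\right) = 0$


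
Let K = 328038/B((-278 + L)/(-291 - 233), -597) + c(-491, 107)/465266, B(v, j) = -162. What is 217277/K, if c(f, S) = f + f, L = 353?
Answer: -1364736609207/12718757266 ≈ -107.30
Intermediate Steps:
c(f, S) = 2*f
K = -12718757266/6281091 (K = 328038/(-162) + (2*(-491))/465266 = 328038*(-1/162) - 982*1/465266 = -54673/27 - 491/232633 = -12718757266/6281091 ≈ -2024.9)
217277/K = 217277/(-12718757266/6281091) = 217277*(-6281091/12718757266) = -1364736609207/12718757266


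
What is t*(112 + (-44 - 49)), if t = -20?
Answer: -380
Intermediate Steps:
t*(112 + (-44 - 49)) = -20*(112 + (-44 - 49)) = -20*(112 - 93) = -20*19 = -380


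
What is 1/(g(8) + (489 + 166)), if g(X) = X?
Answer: 1/663 ≈ 0.0015083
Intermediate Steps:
1/(g(8) + (489 + 166)) = 1/(8 + (489 + 166)) = 1/(8 + 655) = 1/663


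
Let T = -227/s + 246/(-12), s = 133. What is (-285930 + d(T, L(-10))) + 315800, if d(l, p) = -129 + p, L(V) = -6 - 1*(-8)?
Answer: 29743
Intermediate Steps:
L(V) = 2 (L(V) = -6 + 8 = 2)
T = -5907/266 (T = -227/133 + 246/(-12) = -227*1/133 + 246*(-1/12) = -227/133 - 41/2 = -5907/266 ≈ -22.207)
(-285930 + d(T, L(-10))) + 315800 = (-285930 + (-129 + 2)) + 315800 = (-285930 - 127) + 315800 = -286057 + 315800 = 29743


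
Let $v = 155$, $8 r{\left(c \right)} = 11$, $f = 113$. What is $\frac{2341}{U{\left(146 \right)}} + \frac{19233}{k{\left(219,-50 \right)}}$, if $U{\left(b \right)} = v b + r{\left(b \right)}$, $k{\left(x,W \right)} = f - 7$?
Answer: $\frac{3484139051}{19191406} \approx 181.55$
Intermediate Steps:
$r{\left(c \right)} = \frac{11}{8}$ ($r{\left(c \right)} = \frac{1}{8} \cdot 11 = \frac{11}{8}$)
$k{\left(x,W \right)} = 106$ ($k{\left(x,W \right)} = 113 - 7 = 106$)
$U{\left(b \right)} = \frac{11}{8} + 155 b$ ($U{\left(b \right)} = 155 b + \frac{11}{8} = \frac{11}{8} + 155 b$)
$\frac{2341}{U{\left(146 \right)}} + \frac{19233}{k{\left(219,-50 \right)}} = \frac{2341}{\frac{11}{8} + 155 \cdot 146} + \frac{19233}{106} = \frac{2341}{\frac{11}{8} + 22630} + 19233 \cdot \frac{1}{106} = \frac{2341}{\frac{181051}{8}} + \frac{19233}{106} = 2341 \cdot \frac{8}{181051} + \frac{19233}{106} = \frac{18728}{181051} + \frac{19233}{106} = \frac{3484139051}{19191406}$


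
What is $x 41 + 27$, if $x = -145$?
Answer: $-5918$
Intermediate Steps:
$x 41 + 27 = \left(-145\right) 41 + 27 = -5945 + 27 = -5918$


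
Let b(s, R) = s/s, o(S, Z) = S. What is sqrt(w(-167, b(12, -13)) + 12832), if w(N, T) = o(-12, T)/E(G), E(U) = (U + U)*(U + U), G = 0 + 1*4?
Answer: sqrt(205309)/4 ≈ 113.28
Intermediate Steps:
b(s, R) = 1
G = 4 (G = 0 + 4 = 4)
E(U) = 4*U**2 (E(U) = (2*U)*(2*U) = 4*U**2)
w(N, T) = -3/16 (w(N, T) = -12/(4*4**2) = -12/(4*16) = -12/64 = -12*1/64 = -3/16)
sqrt(w(-167, b(12, -13)) + 12832) = sqrt(-3/16 + 12832) = sqrt(205309/16) = sqrt(205309)/4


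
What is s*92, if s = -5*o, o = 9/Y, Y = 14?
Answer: -2070/7 ≈ -295.71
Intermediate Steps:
o = 9/14 ≈ 0.64286
s = -45/14 (s = -5*9/14 = -45/14 ≈ -3.2143)
s*92 = -45/14*92 = -2070/7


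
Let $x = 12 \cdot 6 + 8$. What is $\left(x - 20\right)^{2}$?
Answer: $3600$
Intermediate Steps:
$x = 80$ ($x = 72 + 8 = 80$)
$\left(x - 20\right)^{2} = \left(80 - 20\right)^{2} = 60^{2} = 3600$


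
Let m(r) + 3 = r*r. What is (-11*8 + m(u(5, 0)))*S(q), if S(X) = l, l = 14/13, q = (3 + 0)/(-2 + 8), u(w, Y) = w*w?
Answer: 7476/13 ≈ 575.08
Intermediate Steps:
u(w, Y) = w²
m(r) = -3 + r² (m(r) = -3 + r*r = -3 + r²)
q = ½ (q = 3/6 = 3*(⅙) = ½ ≈ 0.50000)
l = 14/13 (l = 14*(1/13) = 14/13 ≈ 1.0769)
S(X) = 14/13
(-11*8 + m(u(5, 0)))*S(q) = (-11*8 + (-3 + (5²)²))*(14/13) = (-88 + (-3 + 25²))*(14/13) = (-88 + (-3 + 625))*(14/13) = (-88 + 622)*(14/13) = 534*(14/13) = 7476/13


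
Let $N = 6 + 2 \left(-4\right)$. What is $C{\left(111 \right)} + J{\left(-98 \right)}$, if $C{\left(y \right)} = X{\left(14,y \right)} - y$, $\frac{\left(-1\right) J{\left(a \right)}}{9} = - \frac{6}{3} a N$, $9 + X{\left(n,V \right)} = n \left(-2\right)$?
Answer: $3380$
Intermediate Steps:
$X{\left(n,V \right)} = -9 - 2 n$ ($X{\left(n,V \right)} = -9 + n \left(-2\right) = -9 - 2 n$)
$N = -2$ ($N = 6 - 8 = -2$)
$J{\left(a \right)} = - 36 a$ ($J{\left(a \right)} = - 9 - \frac{6}{3} a \left(-2\right) = - 9 \left(-6\right) \frac{1}{3} a \left(-2\right) = - 9 - 2 a \left(-2\right) = - 9 \cdot 4 a = - 36 a$)
$C{\left(y \right)} = -37 - y$ ($C{\left(y \right)} = \left(-9 - 28\right) - y = -37 - y$)
$C{\left(111 \right)} + J{\left(-98 \right)} = \left(-37 - 111\right) - -3528 = \left(-37 - 111\right) + 3528 = -148 + 3528 = 3380$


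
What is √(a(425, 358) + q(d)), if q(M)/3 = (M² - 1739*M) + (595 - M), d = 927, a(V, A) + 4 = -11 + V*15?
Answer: 6*I*√62578 ≈ 1500.9*I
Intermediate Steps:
a(V, A) = -15 + 15*V (a(V, A) = -4 + (-11 + V*15) = -4 + (-11 + 15*V) = -15 + 15*V)
q(M) = 1785 - 5220*M + 3*M² (q(M) = 3*((M² - 1739*M) + (595 - M)) = 3*(595 + M² - 1740*M) = 1785 - 5220*M + 3*M²)
√(a(425, 358) + q(d)) = √((-15 + 15*425) + (1785 - 5220*927 + 3*927²)) = √((-15 + 6375) + (1785 - 4838940 + 3*859329)) = √(6360 + (1785 - 4838940 + 2577987)) = √(6360 - 2259168) = √(-2252808) = 6*I*√62578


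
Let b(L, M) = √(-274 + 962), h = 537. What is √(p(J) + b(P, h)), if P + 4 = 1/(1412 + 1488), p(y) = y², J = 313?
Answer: √(97969 + 4*√43) ≈ 313.04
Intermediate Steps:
P = -11599/2900 (P = -4 + 1/(1412 + 1488) = -4 + 1/2900 = -11599/2900 ≈ -3.9997)
b(L, M) = 4*√43 (b(L, M) = √688 = 4*√43)
√(p(J) + b(P, h)) = √(313² + 4*√43) = √(97969 + 4*√43)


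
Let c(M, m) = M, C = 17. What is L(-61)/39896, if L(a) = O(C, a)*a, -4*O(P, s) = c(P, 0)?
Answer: 1037/159584 ≈ 0.0064981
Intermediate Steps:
O(P, s) = -P/4
L(a) = -17*a/4 (L(a) = (-1/4*17)*a = -17*a/4)
L(-61)/39896 = -17/4*(-61)/39896 = (1037/4)*(1/39896) = 1037/159584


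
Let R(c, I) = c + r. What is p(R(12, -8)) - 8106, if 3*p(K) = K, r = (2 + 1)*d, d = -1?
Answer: -8103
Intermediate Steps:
r = -3 (r = (2 + 1)*(-1) = 3*(-1) = -3)
R(c, I) = -3 + c (R(c, I) = c - 3 = -3 + c)
p(K) = K/3
p(R(12, -8)) - 8106 = (-3 + 12)/3 - 8106 = (⅓)*9 - 8106 = 3 - 8106 = -8103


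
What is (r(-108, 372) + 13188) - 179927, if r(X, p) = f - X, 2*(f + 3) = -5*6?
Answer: -166649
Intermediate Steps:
f = -18 (f = -3 + (-5*6)/2 = -3 + (1/2)*(-30) = -3 - 15 = -18)
r(X, p) = -18 - X
(r(-108, 372) + 13188) - 179927 = ((-18 - 1*(-108)) + 13188) - 179927 = ((-18 + 108) + 13188) - 179927 = (90 + 13188) - 179927 = 13278 - 179927 = -166649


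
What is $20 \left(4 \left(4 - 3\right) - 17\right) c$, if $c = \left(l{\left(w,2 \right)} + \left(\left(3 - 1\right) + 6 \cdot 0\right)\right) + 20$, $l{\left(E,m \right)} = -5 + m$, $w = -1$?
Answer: $-4940$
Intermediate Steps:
$c = 19$ ($c = \left(\left(-5 + 2\right) + \left(\left(3 - 1\right) + 6 \cdot 0\right)\right) + 20 = \left(-3 + \left(\left(3 - 1\right) + 0\right)\right) + 20 = \left(-3 + \left(2 + 0\right)\right) + 20 = \left(-3 + 2\right) + 20 = -1 + 20 = 19$)
$20 \left(4 \left(4 - 3\right) - 17\right) c = 20 \left(4 \left(4 - 3\right) - 17\right) 19 = 20 \left(4 \cdot 1 - 17\right) 19 = 20 \left(4 - 17\right) 19 = 20 \left(-13\right) 19 = \left(-260\right) 19 = -4940$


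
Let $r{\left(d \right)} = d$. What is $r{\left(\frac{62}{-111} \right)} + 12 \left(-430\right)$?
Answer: $- \frac{572822}{111} \approx -5160.6$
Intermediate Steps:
$r{\left(\frac{62}{-111} \right)} + 12 \left(-430\right) = \frac{62}{-111} + 12 \left(-430\right) = 62 \left(- \frac{1}{111}\right) - 5160 = - \frac{62}{111} - 5160 = - \frac{572822}{111}$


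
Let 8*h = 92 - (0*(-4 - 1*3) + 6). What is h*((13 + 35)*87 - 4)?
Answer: 44849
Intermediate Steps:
h = 43/4 (h = (92 - (0*(-4 - 1*3) + 6))/8 = (92 - (0*(-4 - 3) + 6))/8 = (92 - (0*(-7) + 6))/8 = (92 - (0 + 6))/8 = (92 - 1*6)/8 = (92 - 6)/8 = (⅛)*86 = 43/4 ≈ 10.750)
h*((13 + 35)*87 - 4) = 43*((13 + 35)*87 - 4)/4 = 43*(48*87 - 4)/4 = 43*(4176 - 4)/4 = (43/4)*4172 = 44849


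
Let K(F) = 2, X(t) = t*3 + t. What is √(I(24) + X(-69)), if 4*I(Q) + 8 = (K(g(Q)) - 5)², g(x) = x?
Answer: I*√1103/2 ≈ 16.606*I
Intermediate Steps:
X(t) = 4*t (X(t) = 3*t + t = 4*t)
I(Q) = ¼ (I(Q) = -2 + (2 - 5)²/4 = -2 + (¼)*(-3)² = -2 + (¼)*9 = -2 + 9/4 = ¼)
√(I(24) + X(-69)) = √(¼ + 4*(-69)) = √(¼ - 276) = √(-1103/4) = I*√1103/2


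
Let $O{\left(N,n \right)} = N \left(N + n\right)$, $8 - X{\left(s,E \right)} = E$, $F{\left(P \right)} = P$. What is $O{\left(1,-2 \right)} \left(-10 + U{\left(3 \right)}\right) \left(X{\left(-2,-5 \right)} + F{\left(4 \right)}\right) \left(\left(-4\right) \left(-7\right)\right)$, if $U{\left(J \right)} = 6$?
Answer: $1904$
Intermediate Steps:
$X{\left(s,E \right)} = 8 - E$
$O{\left(1,-2 \right)} \left(-10 + U{\left(3 \right)}\right) \left(X{\left(-2,-5 \right)} + F{\left(4 \right)}\right) \left(\left(-4\right) \left(-7\right)\right) = 1 \left(1 - 2\right) \left(-10 + 6\right) \left(\left(8 - -5\right) + 4\right) \left(\left(-4\right) \left(-7\right)\right) = 1 \left(-1\right) \left(- 4 \left(\left(8 + 5\right) + 4\right)\right) 28 = - \left(-4\right) \left(13 + 4\right) 28 = - \left(-4\right) 17 \cdot 28 = \left(-1\right) \left(-68\right) 28 = 68 \cdot 28 = 1904$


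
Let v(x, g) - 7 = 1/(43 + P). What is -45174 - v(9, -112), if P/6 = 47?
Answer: -14683826/325 ≈ -45181.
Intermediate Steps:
P = 282 (P = 6*47 = 282)
v(x, g) = 2276/325 (v(x, g) = 7 + 1/(43 + 282) = 7 + 1/325 = 2276/325)
-45174 - v(9, -112) = -45174 - 1*2276/325 = -45174 - 2276/325 = -14683826/325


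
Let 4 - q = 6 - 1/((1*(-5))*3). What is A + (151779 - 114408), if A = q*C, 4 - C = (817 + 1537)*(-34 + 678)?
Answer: 15851899/5 ≈ 3.1704e+6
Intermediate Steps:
C = -1515972 (C = 4 - (817 + 1537)*(-34 + 678) = 4 - 2354*644 = 4 - 1*1515976 = 4 - 1515976 = -1515972)
q = -31/15 (q = 4 - (6 - 1/((1*(-5))*3)) = 4 - (6 - 1/(-5*3)) = 4 - (6 - 1/(-15)) = 4 - (6 - 1/15*(-1)) = 4 - (6 + 1/15) = 4 - 1*91/15 = 4 - 91/15 = -31/15 ≈ -2.0667)
A = 15665044/5 (A = -31/15*(-1515972) = 15665044/5 ≈ 3.1330e+6)
A + (151779 - 114408) = 15665044/5 + (151779 - 114408) = 15665044/5 + 37371 = 15851899/5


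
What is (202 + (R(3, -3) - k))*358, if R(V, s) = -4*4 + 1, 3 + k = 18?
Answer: 61576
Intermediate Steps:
k = 15 (k = -3 + 18 = 15)
R(V, s) = -15 (R(V, s) = -16 + 1 = -15)
(202 + (R(3, -3) - k))*358 = (202 + (-15 - 1*15))*358 = (202 + (-15 - 15))*358 = (202 - 30)*358 = 172*358 = 61576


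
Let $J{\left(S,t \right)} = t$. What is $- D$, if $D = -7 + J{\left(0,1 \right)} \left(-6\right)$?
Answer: $13$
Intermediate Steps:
$D = -13$ ($D = -7 + 1 \left(-6\right) = -7 - 6 = -13$)
$- D = \left(-1\right) \left(-13\right) = 13$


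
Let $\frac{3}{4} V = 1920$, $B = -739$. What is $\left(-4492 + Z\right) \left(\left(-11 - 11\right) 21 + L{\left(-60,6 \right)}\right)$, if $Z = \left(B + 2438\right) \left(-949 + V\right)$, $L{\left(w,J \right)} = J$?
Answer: $-1246064232$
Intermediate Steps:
$V = 2560$ ($V = \frac{4}{3} \cdot 1920 = 2560$)
$Z = 2737089$ ($Z = \left(-739 + 2438\right) \left(-949 + 2560\right) = 1699 \cdot 1611 = 2737089$)
$\left(-4492 + Z\right) \left(\left(-11 - 11\right) 21 + L{\left(-60,6 \right)}\right) = \left(-4492 + 2737089\right) \left(\left(-11 - 11\right) 21 + 6\right) = 2732597 \left(\left(-22\right) 21 + 6\right) = 2732597 \left(-462 + 6\right) = 2732597 \left(-456\right) = -1246064232$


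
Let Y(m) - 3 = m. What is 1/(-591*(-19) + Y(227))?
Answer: 1/11459 ≈ 8.7268e-5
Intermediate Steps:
Y(m) = 3 + m
1/(-591*(-19) + Y(227)) = 1/(-591*(-19) + (3 + 227)) = 1/(11229 + 230) = 1/11459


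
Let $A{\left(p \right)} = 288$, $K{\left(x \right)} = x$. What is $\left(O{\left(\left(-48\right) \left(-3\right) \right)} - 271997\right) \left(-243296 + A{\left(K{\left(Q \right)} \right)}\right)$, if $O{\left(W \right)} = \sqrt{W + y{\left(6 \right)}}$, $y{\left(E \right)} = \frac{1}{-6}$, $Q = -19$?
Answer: $66097446976 - \frac{121504 \sqrt{5178}}{3} \approx 6.6094 \cdot 10^{10}$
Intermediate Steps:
$y{\left(E \right)} = - \frac{1}{6}$
$O{\left(W \right)} = \sqrt{- \frac{1}{6} + W}$ ($O{\left(W \right)} = \sqrt{W - \frac{1}{6}} = \sqrt{- \frac{1}{6} + W}$)
$\left(O{\left(\left(-48\right) \left(-3\right) \right)} - 271997\right) \left(-243296 + A{\left(K{\left(Q \right)} \right)}\right) = \left(\frac{\sqrt{-6 + 36 \left(\left(-48\right) \left(-3\right)\right)}}{6} - 271997\right) \left(-243296 + 288\right) = \left(\frac{\sqrt{-6 + 36 \cdot 144}}{6} - 271997\right) \left(-243008\right) = \left(\frac{\sqrt{-6 + 5184}}{6} - 271997\right) \left(-243008\right) = \left(\frac{\sqrt{5178}}{6} - 271997\right) \left(-243008\right) = \left(-271997 + \frac{\sqrt{5178}}{6}\right) \left(-243008\right) = 66097446976 - \frac{121504 \sqrt{5178}}{3}$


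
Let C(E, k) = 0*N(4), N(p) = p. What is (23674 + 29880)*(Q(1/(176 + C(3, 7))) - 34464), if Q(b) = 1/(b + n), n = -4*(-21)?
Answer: -27288444127456/14785 ≈ -1.8457e+9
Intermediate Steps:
n = 84
C(E, k) = 0 (C(E, k) = 0*4 = 0)
Q(b) = 1/(84 + b) (Q(b) = 1/(b + 84) = 1/(84 + b))
(23674 + 29880)*(Q(1/(176 + C(3, 7))) - 34464) = (23674 + 29880)*(1/(84 + 1/(176 + 0)) - 34464) = 53554*(1/(84 + 1/176) - 34464) = 53554*(1/(14785/176) - 34464) = 53554*(176/14785 - 34464) = 53554*(-509550064/14785) = -27288444127456/14785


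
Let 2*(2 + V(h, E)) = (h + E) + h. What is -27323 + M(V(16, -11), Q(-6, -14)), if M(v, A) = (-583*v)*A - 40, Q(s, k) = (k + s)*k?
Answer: -1414903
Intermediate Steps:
Q(s, k) = k*(k + s)
V(h, E) = -2 + h + E/2 (V(h, E) = -2 + ((h + E) + h)/2 = -2 + ((E + h) + h)/2 = -2 + (E + 2*h)/2 = -2 + (h + E/2) = -2 + h + E/2)
M(v, A) = -40 - 583*A*v (M(v, A) = -583*A*v - 40 = -40 - 583*A*v)
-27323 + M(V(16, -11), Q(-6, -14)) = -27323 + (-40 - 583*(-14*(-14 - 6))*(-2 + 16 + (½)*(-11))) = -27323 + (-40 - 583*(-14*(-20))*(-2 + 16 - 11/2)) = -27323 + (-40 - 583*280*17/2) = -27323 + (-40 - 1387540) = -27323 - 1387580 = -1414903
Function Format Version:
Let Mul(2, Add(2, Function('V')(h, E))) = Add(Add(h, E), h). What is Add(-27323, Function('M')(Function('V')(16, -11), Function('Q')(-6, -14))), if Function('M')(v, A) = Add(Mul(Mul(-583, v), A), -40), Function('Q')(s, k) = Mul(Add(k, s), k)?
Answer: -1414903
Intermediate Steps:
Function('Q')(s, k) = Mul(k, Add(k, s))
Function('V')(h, E) = Add(-2, h, Mul(Rational(1, 2), E)) (Function('V')(h, E) = Add(-2, Mul(Rational(1, 2), Add(Add(h, E), h))) = Add(-2, Mul(Rational(1, 2), Add(Add(E, h), h))) = Add(-2, Mul(Rational(1, 2), Add(E, Mul(2, h)))) = Add(-2, Add(h, Mul(Rational(1, 2), E))) = Add(-2, h, Mul(Rational(1, 2), E)))
Function('M')(v, A) = Add(-40, Mul(-583, A, v)) (Function('M')(v, A) = Add(Mul(-583, A, v), -40) = Add(-40, Mul(-583, A, v)))
Add(-27323, Function('M')(Function('V')(16, -11), Function('Q')(-6, -14))) = Add(-27323, Add(-40, Mul(-583, Mul(-14, Add(-14, -6)), Add(-2, 16, Mul(Rational(1, 2), -11))))) = Add(-27323, Add(-40, Mul(-583, Mul(-14, -20), Add(-2, 16, Rational(-11, 2))))) = Add(-27323, Add(-40, Mul(-583, 280, Rational(17, 2)))) = Add(-27323, Add(-40, -1387540)) = Add(-27323, -1387580) = -1414903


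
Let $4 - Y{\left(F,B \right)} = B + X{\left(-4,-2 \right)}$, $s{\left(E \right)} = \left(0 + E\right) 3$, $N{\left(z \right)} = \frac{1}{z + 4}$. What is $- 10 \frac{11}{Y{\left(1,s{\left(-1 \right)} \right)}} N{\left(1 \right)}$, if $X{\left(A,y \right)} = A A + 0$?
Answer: $\frac{22}{9} \approx 2.4444$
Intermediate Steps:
$N{\left(z \right)} = \frac{1}{4 + z}$
$X{\left(A,y \right)} = A^{2}$ ($X{\left(A,y \right)} = A^{2} + 0 = A^{2}$)
$s{\left(E \right)} = 3 E$ ($s{\left(E \right)} = E 3 = 3 E$)
$Y{\left(F,B \right)} = -12 - B$ ($Y{\left(F,B \right)} = 4 - \left(B + \left(-4\right)^{2}\right) = 4 - \left(B + 16\right) = 4 - \left(16 + B\right) = -12 - B$)
$- 10 \frac{11}{Y{\left(1,s{\left(-1 \right)} \right)}} N{\left(1 \right)} = \frac{\left(-10\right) \frac{11}{-12 - 3 \left(-1\right)}}{4 + 1} = \frac{\left(-10\right) \frac{11}{-12 - -3}}{5} = - 10 \frac{11}{-12 + 3} \cdot \frac{1}{5} = - 10 \frac{11}{-9} \cdot \frac{1}{5} = - 10 \cdot 11 \left(- \frac{1}{9}\right) \frac{1}{5} = \left(-10\right) \left(- \frac{11}{9}\right) \frac{1}{5} = \frac{110}{9} \cdot \frac{1}{5} = \frac{22}{9}$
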